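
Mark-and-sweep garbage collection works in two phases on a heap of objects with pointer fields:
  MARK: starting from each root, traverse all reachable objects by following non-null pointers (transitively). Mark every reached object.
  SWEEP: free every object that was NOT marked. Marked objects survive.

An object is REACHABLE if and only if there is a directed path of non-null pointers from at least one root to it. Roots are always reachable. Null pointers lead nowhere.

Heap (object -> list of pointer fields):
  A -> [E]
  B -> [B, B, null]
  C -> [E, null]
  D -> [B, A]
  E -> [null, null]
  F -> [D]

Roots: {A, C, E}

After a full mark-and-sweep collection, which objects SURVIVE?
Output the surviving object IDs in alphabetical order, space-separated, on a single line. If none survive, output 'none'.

Answer: A C E

Derivation:
Roots: A C E
Mark A: refs=E, marked=A
Mark C: refs=E null, marked=A C
Mark E: refs=null null, marked=A C E
Unmarked (collected): B D F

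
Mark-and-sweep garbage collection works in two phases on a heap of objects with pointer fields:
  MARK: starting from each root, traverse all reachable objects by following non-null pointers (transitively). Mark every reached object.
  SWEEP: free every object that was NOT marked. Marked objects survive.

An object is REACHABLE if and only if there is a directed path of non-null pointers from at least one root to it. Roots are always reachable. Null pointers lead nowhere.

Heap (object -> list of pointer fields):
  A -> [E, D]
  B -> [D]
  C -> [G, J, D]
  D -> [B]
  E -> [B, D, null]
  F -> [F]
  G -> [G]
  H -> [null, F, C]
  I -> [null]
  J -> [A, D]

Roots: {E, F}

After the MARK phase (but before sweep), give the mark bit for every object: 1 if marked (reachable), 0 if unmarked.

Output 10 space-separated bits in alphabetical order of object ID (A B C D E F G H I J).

Roots: E F
Mark E: refs=B D null, marked=E
Mark F: refs=F, marked=E F
Mark B: refs=D, marked=B E F
Mark D: refs=B, marked=B D E F
Unmarked (collected): A C G H I J

Answer: 0 1 0 1 1 1 0 0 0 0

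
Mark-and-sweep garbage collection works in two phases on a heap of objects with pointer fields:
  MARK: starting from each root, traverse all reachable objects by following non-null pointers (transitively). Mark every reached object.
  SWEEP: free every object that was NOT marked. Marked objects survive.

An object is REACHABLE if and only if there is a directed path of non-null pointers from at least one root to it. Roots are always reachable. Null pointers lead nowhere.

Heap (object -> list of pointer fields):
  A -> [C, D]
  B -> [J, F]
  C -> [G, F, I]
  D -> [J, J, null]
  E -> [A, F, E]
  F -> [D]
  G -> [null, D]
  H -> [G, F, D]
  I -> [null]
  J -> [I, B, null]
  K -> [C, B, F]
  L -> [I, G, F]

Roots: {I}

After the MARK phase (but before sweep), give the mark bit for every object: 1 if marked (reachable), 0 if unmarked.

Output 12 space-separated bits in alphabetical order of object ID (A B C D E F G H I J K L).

Roots: I
Mark I: refs=null, marked=I
Unmarked (collected): A B C D E F G H J K L

Answer: 0 0 0 0 0 0 0 0 1 0 0 0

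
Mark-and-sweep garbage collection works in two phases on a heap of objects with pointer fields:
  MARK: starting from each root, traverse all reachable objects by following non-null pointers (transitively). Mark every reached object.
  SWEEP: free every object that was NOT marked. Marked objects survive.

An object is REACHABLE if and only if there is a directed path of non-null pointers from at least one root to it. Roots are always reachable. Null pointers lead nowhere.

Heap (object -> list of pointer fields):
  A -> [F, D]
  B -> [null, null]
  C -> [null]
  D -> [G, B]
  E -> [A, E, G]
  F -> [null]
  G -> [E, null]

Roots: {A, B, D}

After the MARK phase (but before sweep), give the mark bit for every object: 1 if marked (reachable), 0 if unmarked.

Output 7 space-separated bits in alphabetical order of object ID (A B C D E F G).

Roots: A B D
Mark A: refs=F D, marked=A
Mark B: refs=null null, marked=A B
Mark D: refs=G B, marked=A B D
Mark F: refs=null, marked=A B D F
Mark G: refs=E null, marked=A B D F G
Mark E: refs=A E G, marked=A B D E F G
Unmarked (collected): C

Answer: 1 1 0 1 1 1 1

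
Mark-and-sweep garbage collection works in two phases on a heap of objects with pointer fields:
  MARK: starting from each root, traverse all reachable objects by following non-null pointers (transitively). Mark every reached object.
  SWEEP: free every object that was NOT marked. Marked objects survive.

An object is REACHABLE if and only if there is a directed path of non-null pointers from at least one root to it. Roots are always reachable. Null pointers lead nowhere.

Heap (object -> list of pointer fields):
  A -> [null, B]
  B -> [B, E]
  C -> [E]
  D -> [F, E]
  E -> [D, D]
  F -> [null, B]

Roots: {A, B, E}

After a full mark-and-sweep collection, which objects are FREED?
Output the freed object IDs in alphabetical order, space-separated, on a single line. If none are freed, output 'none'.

Roots: A B E
Mark A: refs=null B, marked=A
Mark B: refs=B E, marked=A B
Mark E: refs=D D, marked=A B E
Mark D: refs=F E, marked=A B D E
Mark F: refs=null B, marked=A B D E F
Unmarked (collected): C

Answer: C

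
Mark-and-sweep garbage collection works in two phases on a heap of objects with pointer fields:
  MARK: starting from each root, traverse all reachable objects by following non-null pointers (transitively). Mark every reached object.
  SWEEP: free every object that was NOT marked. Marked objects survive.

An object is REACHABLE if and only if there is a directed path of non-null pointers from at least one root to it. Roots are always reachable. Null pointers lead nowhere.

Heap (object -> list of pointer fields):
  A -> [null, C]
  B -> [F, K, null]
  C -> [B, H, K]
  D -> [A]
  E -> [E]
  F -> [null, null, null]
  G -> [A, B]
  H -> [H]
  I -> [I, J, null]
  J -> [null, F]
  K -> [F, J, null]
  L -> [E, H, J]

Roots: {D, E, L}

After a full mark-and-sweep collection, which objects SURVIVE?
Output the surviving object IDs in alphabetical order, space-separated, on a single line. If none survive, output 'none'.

Answer: A B C D E F H J K L

Derivation:
Roots: D E L
Mark D: refs=A, marked=D
Mark E: refs=E, marked=D E
Mark L: refs=E H J, marked=D E L
Mark A: refs=null C, marked=A D E L
Mark H: refs=H, marked=A D E H L
Mark J: refs=null F, marked=A D E H J L
Mark C: refs=B H K, marked=A C D E H J L
Mark F: refs=null null null, marked=A C D E F H J L
Mark B: refs=F K null, marked=A B C D E F H J L
Mark K: refs=F J null, marked=A B C D E F H J K L
Unmarked (collected): G I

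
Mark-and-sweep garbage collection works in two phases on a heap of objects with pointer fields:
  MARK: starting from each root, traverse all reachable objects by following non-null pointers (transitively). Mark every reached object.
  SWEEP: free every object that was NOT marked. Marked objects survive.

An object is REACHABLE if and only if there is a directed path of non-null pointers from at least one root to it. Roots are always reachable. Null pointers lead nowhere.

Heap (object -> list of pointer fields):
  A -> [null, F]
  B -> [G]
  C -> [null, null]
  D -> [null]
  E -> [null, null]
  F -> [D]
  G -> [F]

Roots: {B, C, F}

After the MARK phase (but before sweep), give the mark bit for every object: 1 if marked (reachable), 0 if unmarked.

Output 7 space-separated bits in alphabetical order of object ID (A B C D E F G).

Answer: 0 1 1 1 0 1 1

Derivation:
Roots: B C F
Mark B: refs=G, marked=B
Mark C: refs=null null, marked=B C
Mark F: refs=D, marked=B C F
Mark G: refs=F, marked=B C F G
Mark D: refs=null, marked=B C D F G
Unmarked (collected): A E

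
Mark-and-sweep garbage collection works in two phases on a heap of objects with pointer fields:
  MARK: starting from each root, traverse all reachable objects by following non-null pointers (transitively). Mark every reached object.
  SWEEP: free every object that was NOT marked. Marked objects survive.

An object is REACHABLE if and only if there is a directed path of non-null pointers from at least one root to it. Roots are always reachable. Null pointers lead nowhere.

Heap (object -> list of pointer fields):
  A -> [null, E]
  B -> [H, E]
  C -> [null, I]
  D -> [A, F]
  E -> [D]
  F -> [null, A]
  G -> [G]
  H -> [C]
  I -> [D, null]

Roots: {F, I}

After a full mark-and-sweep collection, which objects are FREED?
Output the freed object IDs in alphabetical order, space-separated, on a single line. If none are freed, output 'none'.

Answer: B C G H

Derivation:
Roots: F I
Mark F: refs=null A, marked=F
Mark I: refs=D null, marked=F I
Mark A: refs=null E, marked=A F I
Mark D: refs=A F, marked=A D F I
Mark E: refs=D, marked=A D E F I
Unmarked (collected): B C G H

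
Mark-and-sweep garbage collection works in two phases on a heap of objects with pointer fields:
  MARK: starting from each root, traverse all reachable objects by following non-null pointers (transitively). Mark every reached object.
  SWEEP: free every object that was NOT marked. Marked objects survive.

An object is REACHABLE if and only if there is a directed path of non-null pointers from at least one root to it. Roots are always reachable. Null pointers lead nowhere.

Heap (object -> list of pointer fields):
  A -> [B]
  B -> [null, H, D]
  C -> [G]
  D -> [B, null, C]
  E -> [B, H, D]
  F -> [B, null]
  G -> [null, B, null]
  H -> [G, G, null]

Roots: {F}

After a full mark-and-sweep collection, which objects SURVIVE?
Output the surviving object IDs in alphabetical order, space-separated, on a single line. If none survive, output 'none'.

Roots: F
Mark F: refs=B null, marked=F
Mark B: refs=null H D, marked=B F
Mark H: refs=G G null, marked=B F H
Mark D: refs=B null C, marked=B D F H
Mark G: refs=null B null, marked=B D F G H
Mark C: refs=G, marked=B C D F G H
Unmarked (collected): A E

Answer: B C D F G H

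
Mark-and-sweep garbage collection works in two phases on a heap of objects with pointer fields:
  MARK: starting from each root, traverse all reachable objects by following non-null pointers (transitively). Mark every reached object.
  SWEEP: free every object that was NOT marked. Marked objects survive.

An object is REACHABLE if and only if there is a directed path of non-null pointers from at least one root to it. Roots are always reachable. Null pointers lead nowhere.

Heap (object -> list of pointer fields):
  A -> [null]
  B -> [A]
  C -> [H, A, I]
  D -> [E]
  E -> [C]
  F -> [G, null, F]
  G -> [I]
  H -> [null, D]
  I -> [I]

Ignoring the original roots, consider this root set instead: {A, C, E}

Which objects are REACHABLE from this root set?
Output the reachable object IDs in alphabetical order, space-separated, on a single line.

Answer: A C D E H I

Derivation:
Roots: A C E
Mark A: refs=null, marked=A
Mark C: refs=H A I, marked=A C
Mark E: refs=C, marked=A C E
Mark H: refs=null D, marked=A C E H
Mark I: refs=I, marked=A C E H I
Mark D: refs=E, marked=A C D E H I
Unmarked (collected): B F G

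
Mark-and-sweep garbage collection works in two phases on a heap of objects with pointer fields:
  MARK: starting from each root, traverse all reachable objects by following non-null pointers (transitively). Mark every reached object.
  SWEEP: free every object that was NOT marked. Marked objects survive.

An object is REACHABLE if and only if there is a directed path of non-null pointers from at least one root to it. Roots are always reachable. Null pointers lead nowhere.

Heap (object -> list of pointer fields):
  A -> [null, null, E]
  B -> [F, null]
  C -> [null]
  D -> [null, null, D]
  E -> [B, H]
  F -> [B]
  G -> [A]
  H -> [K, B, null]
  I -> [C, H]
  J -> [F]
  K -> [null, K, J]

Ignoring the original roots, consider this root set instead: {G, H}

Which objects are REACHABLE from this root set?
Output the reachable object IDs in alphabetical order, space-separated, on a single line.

Answer: A B E F G H J K

Derivation:
Roots: G H
Mark G: refs=A, marked=G
Mark H: refs=K B null, marked=G H
Mark A: refs=null null E, marked=A G H
Mark K: refs=null K J, marked=A G H K
Mark B: refs=F null, marked=A B G H K
Mark E: refs=B H, marked=A B E G H K
Mark J: refs=F, marked=A B E G H J K
Mark F: refs=B, marked=A B E F G H J K
Unmarked (collected): C D I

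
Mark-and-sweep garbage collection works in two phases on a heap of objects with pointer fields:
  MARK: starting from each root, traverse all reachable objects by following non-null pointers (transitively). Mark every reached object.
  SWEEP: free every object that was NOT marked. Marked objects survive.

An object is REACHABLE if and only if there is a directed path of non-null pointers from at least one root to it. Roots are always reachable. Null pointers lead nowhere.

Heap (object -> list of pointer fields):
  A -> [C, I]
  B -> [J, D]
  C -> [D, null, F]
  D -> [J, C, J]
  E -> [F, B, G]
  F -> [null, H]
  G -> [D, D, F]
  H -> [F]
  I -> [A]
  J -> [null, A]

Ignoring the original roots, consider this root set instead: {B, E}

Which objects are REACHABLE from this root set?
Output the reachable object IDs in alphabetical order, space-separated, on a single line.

Roots: B E
Mark B: refs=J D, marked=B
Mark E: refs=F B G, marked=B E
Mark J: refs=null A, marked=B E J
Mark D: refs=J C J, marked=B D E J
Mark F: refs=null H, marked=B D E F J
Mark G: refs=D D F, marked=B D E F G J
Mark A: refs=C I, marked=A B D E F G J
Mark C: refs=D null F, marked=A B C D E F G J
Mark H: refs=F, marked=A B C D E F G H J
Mark I: refs=A, marked=A B C D E F G H I J
Unmarked (collected): (none)

Answer: A B C D E F G H I J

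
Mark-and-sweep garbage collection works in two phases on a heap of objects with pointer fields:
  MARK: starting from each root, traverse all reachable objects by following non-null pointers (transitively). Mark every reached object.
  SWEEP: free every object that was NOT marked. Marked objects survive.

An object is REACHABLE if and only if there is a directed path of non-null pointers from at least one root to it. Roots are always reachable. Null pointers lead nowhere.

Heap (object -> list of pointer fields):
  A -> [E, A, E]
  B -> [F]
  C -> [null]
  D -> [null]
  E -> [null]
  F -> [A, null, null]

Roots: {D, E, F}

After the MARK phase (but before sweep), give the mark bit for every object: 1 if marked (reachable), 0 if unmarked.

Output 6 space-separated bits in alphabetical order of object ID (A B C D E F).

Answer: 1 0 0 1 1 1

Derivation:
Roots: D E F
Mark D: refs=null, marked=D
Mark E: refs=null, marked=D E
Mark F: refs=A null null, marked=D E F
Mark A: refs=E A E, marked=A D E F
Unmarked (collected): B C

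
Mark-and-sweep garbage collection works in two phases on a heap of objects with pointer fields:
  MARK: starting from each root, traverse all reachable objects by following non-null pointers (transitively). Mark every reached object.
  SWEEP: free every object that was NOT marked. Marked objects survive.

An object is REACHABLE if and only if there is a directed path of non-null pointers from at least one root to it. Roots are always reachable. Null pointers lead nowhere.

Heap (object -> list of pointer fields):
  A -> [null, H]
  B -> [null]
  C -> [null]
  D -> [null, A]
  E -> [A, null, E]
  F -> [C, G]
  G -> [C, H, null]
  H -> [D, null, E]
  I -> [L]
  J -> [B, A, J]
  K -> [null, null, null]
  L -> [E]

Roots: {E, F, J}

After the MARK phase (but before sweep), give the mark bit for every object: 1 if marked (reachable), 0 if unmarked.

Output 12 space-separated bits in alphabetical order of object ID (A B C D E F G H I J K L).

Roots: E F J
Mark E: refs=A null E, marked=E
Mark F: refs=C G, marked=E F
Mark J: refs=B A J, marked=E F J
Mark A: refs=null H, marked=A E F J
Mark C: refs=null, marked=A C E F J
Mark G: refs=C H null, marked=A C E F G J
Mark B: refs=null, marked=A B C E F G J
Mark H: refs=D null E, marked=A B C E F G H J
Mark D: refs=null A, marked=A B C D E F G H J
Unmarked (collected): I K L

Answer: 1 1 1 1 1 1 1 1 0 1 0 0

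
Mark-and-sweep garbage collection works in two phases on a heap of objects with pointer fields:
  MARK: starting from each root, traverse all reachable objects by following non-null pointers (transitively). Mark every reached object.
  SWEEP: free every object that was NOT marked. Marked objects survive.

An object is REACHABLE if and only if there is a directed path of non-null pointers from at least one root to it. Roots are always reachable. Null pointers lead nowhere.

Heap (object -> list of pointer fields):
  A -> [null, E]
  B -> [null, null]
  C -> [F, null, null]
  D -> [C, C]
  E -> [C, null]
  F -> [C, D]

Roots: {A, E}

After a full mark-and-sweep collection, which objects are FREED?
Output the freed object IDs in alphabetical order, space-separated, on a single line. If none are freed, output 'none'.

Answer: B

Derivation:
Roots: A E
Mark A: refs=null E, marked=A
Mark E: refs=C null, marked=A E
Mark C: refs=F null null, marked=A C E
Mark F: refs=C D, marked=A C E F
Mark D: refs=C C, marked=A C D E F
Unmarked (collected): B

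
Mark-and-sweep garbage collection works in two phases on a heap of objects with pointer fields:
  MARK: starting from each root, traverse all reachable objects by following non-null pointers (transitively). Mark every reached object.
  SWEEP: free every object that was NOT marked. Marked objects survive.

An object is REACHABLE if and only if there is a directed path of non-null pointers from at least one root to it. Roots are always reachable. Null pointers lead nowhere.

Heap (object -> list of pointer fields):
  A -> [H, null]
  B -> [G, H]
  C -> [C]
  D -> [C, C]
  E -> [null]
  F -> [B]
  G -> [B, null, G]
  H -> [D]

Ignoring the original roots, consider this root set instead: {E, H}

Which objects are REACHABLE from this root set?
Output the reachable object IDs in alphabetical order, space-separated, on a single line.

Answer: C D E H

Derivation:
Roots: E H
Mark E: refs=null, marked=E
Mark H: refs=D, marked=E H
Mark D: refs=C C, marked=D E H
Mark C: refs=C, marked=C D E H
Unmarked (collected): A B F G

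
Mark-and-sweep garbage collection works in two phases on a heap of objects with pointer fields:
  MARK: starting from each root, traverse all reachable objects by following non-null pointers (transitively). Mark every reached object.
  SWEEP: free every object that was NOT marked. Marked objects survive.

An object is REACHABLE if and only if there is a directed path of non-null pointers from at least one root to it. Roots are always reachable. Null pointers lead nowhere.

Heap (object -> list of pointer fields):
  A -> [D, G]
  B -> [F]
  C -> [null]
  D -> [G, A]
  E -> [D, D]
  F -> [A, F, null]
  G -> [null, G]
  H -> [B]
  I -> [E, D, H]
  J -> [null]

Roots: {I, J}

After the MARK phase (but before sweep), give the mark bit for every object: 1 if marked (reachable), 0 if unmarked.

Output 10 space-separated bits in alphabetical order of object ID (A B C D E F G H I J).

Roots: I J
Mark I: refs=E D H, marked=I
Mark J: refs=null, marked=I J
Mark E: refs=D D, marked=E I J
Mark D: refs=G A, marked=D E I J
Mark H: refs=B, marked=D E H I J
Mark G: refs=null G, marked=D E G H I J
Mark A: refs=D G, marked=A D E G H I J
Mark B: refs=F, marked=A B D E G H I J
Mark F: refs=A F null, marked=A B D E F G H I J
Unmarked (collected): C

Answer: 1 1 0 1 1 1 1 1 1 1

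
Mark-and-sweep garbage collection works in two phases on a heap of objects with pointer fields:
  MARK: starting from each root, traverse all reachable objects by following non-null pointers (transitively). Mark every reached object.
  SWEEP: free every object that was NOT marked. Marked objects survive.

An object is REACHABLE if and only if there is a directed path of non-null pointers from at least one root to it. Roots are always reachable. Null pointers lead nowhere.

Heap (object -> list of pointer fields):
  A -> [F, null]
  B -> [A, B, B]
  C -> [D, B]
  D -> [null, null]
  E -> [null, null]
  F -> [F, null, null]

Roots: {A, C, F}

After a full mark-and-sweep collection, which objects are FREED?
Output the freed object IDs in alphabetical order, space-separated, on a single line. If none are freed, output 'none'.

Roots: A C F
Mark A: refs=F null, marked=A
Mark C: refs=D B, marked=A C
Mark F: refs=F null null, marked=A C F
Mark D: refs=null null, marked=A C D F
Mark B: refs=A B B, marked=A B C D F
Unmarked (collected): E

Answer: E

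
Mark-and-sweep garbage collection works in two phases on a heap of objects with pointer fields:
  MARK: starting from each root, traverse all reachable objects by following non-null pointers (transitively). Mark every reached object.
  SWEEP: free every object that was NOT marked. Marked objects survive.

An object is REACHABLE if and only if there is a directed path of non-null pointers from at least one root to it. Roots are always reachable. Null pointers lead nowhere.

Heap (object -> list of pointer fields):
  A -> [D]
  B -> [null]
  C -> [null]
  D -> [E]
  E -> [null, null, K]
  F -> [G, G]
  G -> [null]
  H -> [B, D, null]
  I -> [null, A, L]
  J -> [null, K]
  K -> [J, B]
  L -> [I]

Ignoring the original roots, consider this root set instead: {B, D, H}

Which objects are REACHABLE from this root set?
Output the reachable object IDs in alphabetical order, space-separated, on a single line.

Answer: B D E H J K

Derivation:
Roots: B D H
Mark B: refs=null, marked=B
Mark D: refs=E, marked=B D
Mark H: refs=B D null, marked=B D H
Mark E: refs=null null K, marked=B D E H
Mark K: refs=J B, marked=B D E H K
Mark J: refs=null K, marked=B D E H J K
Unmarked (collected): A C F G I L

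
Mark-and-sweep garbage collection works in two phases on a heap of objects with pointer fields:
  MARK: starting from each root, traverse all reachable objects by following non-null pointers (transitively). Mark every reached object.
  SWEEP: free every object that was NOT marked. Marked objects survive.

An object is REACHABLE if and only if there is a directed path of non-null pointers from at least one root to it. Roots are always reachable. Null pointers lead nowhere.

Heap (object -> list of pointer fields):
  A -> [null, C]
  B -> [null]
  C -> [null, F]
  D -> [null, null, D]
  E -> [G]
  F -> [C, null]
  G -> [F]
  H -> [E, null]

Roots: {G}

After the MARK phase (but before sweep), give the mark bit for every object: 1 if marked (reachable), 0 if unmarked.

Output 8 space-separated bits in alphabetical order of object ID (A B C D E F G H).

Roots: G
Mark G: refs=F, marked=G
Mark F: refs=C null, marked=F G
Mark C: refs=null F, marked=C F G
Unmarked (collected): A B D E H

Answer: 0 0 1 0 0 1 1 0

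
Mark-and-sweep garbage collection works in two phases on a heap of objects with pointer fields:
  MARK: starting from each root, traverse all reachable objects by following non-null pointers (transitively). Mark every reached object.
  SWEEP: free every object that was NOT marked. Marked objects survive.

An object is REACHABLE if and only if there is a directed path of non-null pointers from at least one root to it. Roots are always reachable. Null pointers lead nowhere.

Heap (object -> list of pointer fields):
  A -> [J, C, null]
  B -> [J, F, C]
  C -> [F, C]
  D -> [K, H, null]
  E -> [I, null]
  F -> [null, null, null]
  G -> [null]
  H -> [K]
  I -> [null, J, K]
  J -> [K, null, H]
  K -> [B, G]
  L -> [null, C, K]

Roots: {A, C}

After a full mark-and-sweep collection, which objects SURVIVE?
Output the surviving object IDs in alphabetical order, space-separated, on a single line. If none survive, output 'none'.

Answer: A B C F G H J K

Derivation:
Roots: A C
Mark A: refs=J C null, marked=A
Mark C: refs=F C, marked=A C
Mark J: refs=K null H, marked=A C J
Mark F: refs=null null null, marked=A C F J
Mark K: refs=B G, marked=A C F J K
Mark H: refs=K, marked=A C F H J K
Mark B: refs=J F C, marked=A B C F H J K
Mark G: refs=null, marked=A B C F G H J K
Unmarked (collected): D E I L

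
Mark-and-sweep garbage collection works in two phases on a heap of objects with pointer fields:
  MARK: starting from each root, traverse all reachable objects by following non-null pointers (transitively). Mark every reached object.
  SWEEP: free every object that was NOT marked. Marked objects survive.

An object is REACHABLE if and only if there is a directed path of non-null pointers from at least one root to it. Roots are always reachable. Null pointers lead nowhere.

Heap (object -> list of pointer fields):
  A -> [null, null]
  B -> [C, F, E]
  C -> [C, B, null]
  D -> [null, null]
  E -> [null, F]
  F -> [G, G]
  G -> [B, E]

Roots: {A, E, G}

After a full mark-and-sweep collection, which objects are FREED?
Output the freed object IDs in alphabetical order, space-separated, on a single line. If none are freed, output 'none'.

Answer: D

Derivation:
Roots: A E G
Mark A: refs=null null, marked=A
Mark E: refs=null F, marked=A E
Mark G: refs=B E, marked=A E G
Mark F: refs=G G, marked=A E F G
Mark B: refs=C F E, marked=A B E F G
Mark C: refs=C B null, marked=A B C E F G
Unmarked (collected): D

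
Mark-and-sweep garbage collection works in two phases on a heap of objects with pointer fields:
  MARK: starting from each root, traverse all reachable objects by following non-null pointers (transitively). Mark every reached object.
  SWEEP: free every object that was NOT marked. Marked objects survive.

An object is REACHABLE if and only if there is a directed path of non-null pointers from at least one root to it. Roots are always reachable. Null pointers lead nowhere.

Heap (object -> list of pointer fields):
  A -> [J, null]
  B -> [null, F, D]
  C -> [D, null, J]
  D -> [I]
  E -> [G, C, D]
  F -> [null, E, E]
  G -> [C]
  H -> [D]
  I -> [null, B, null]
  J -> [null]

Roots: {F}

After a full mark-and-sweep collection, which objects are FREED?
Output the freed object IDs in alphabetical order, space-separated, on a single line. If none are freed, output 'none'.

Answer: A H

Derivation:
Roots: F
Mark F: refs=null E E, marked=F
Mark E: refs=G C D, marked=E F
Mark G: refs=C, marked=E F G
Mark C: refs=D null J, marked=C E F G
Mark D: refs=I, marked=C D E F G
Mark J: refs=null, marked=C D E F G J
Mark I: refs=null B null, marked=C D E F G I J
Mark B: refs=null F D, marked=B C D E F G I J
Unmarked (collected): A H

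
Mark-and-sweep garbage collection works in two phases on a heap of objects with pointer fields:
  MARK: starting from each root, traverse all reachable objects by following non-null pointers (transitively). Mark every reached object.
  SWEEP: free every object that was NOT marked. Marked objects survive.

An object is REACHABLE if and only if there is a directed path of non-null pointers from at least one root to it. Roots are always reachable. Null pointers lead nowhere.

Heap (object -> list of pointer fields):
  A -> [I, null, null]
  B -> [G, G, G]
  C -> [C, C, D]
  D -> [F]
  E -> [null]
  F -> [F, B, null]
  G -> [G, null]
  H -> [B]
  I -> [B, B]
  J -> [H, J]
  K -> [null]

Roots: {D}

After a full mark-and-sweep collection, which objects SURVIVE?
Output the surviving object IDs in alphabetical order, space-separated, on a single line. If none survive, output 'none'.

Answer: B D F G

Derivation:
Roots: D
Mark D: refs=F, marked=D
Mark F: refs=F B null, marked=D F
Mark B: refs=G G G, marked=B D F
Mark G: refs=G null, marked=B D F G
Unmarked (collected): A C E H I J K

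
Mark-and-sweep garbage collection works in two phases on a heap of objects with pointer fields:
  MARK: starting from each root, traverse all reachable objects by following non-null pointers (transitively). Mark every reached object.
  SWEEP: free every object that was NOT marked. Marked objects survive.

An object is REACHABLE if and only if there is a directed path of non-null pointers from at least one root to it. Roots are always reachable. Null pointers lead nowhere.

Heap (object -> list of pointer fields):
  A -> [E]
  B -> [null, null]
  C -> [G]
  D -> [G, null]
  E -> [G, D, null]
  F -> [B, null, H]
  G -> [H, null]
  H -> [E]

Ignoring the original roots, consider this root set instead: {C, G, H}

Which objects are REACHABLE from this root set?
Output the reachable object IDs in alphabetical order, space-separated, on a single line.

Answer: C D E G H

Derivation:
Roots: C G H
Mark C: refs=G, marked=C
Mark G: refs=H null, marked=C G
Mark H: refs=E, marked=C G H
Mark E: refs=G D null, marked=C E G H
Mark D: refs=G null, marked=C D E G H
Unmarked (collected): A B F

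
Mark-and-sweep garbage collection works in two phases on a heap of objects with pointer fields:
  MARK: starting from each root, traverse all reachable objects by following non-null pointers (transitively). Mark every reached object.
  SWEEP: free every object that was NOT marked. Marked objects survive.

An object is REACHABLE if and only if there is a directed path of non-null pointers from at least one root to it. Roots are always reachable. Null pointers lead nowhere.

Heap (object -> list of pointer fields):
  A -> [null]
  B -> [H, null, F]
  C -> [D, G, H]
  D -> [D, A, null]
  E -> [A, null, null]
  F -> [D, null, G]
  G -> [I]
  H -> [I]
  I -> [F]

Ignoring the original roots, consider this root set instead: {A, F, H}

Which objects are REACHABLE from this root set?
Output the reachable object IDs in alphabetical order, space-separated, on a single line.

Roots: A F H
Mark A: refs=null, marked=A
Mark F: refs=D null G, marked=A F
Mark H: refs=I, marked=A F H
Mark D: refs=D A null, marked=A D F H
Mark G: refs=I, marked=A D F G H
Mark I: refs=F, marked=A D F G H I
Unmarked (collected): B C E

Answer: A D F G H I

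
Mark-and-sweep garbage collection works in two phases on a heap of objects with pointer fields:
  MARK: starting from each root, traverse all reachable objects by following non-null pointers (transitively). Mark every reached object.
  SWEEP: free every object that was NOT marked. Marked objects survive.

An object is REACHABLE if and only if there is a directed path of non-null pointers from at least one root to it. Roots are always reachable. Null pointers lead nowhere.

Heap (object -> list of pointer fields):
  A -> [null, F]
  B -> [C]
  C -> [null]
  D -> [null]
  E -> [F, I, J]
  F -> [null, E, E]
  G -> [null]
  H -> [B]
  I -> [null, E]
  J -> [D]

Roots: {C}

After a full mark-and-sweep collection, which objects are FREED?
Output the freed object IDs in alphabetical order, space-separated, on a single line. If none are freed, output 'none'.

Roots: C
Mark C: refs=null, marked=C
Unmarked (collected): A B D E F G H I J

Answer: A B D E F G H I J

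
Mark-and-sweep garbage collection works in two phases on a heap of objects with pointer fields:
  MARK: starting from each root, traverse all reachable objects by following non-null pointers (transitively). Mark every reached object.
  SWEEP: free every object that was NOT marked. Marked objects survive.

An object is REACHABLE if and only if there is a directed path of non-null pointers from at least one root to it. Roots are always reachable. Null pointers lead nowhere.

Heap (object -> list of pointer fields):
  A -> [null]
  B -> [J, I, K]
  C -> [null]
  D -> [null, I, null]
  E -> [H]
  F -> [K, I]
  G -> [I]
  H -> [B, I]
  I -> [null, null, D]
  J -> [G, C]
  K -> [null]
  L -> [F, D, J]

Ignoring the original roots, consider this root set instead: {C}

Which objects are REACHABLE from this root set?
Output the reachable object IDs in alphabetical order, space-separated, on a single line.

Answer: C

Derivation:
Roots: C
Mark C: refs=null, marked=C
Unmarked (collected): A B D E F G H I J K L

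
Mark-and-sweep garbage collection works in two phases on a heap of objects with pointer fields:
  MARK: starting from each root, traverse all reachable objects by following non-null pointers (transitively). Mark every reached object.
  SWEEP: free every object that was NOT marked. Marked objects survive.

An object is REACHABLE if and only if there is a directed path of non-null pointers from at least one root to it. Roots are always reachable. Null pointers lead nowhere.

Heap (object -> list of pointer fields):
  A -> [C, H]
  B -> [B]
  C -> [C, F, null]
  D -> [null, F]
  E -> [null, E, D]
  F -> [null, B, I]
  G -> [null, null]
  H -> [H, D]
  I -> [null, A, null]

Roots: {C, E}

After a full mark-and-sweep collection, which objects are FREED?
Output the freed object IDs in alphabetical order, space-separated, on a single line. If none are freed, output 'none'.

Roots: C E
Mark C: refs=C F null, marked=C
Mark E: refs=null E D, marked=C E
Mark F: refs=null B I, marked=C E F
Mark D: refs=null F, marked=C D E F
Mark B: refs=B, marked=B C D E F
Mark I: refs=null A null, marked=B C D E F I
Mark A: refs=C H, marked=A B C D E F I
Mark H: refs=H D, marked=A B C D E F H I
Unmarked (collected): G

Answer: G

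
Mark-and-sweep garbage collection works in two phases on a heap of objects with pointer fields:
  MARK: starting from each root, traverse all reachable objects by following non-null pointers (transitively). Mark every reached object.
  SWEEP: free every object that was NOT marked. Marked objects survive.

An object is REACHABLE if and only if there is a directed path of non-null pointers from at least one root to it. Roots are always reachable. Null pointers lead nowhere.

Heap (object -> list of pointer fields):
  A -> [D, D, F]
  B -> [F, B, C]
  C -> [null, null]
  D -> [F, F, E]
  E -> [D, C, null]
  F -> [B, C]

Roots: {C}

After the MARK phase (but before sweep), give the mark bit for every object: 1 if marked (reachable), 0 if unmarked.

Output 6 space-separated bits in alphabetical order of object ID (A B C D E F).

Roots: C
Mark C: refs=null null, marked=C
Unmarked (collected): A B D E F

Answer: 0 0 1 0 0 0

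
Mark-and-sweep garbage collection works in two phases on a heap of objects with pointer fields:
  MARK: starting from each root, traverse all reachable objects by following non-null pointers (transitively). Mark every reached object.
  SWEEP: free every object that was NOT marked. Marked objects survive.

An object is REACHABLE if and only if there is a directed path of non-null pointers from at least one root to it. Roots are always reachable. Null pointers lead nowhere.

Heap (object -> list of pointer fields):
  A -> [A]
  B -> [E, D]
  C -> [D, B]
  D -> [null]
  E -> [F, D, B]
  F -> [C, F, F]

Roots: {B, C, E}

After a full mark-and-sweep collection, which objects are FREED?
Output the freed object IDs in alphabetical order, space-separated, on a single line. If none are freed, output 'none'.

Roots: B C E
Mark B: refs=E D, marked=B
Mark C: refs=D B, marked=B C
Mark E: refs=F D B, marked=B C E
Mark D: refs=null, marked=B C D E
Mark F: refs=C F F, marked=B C D E F
Unmarked (collected): A

Answer: A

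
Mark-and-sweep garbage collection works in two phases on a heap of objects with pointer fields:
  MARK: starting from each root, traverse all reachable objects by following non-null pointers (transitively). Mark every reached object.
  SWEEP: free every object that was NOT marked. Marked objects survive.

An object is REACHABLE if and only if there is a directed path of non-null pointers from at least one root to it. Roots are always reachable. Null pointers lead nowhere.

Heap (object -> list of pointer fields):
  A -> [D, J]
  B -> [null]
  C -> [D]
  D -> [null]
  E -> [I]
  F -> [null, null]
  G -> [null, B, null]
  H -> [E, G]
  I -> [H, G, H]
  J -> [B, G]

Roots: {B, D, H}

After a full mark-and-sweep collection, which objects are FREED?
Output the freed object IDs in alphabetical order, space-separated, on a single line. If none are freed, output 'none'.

Roots: B D H
Mark B: refs=null, marked=B
Mark D: refs=null, marked=B D
Mark H: refs=E G, marked=B D H
Mark E: refs=I, marked=B D E H
Mark G: refs=null B null, marked=B D E G H
Mark I: refs=H G H, marked=B D E G H I
Unmarked (collected): A C F J

Answer: A C F J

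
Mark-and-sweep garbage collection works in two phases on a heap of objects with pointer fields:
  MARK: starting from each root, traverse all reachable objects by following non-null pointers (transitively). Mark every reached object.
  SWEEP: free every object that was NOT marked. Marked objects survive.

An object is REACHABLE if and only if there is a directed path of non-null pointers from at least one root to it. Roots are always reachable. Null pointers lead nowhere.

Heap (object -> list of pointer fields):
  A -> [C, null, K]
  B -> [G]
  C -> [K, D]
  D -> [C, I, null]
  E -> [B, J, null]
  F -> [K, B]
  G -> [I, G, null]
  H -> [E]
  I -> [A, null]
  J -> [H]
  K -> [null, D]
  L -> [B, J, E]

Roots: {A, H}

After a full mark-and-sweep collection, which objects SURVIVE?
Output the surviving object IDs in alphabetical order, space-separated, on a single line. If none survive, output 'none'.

Answer: A B C D E G H I J K

Derivation:
Roots: A H
Mark A: refs=C null K, marked=A
Mark H: refs=E, marked=A H
Mark C: refs=K D, marked=A C H
Mark K: refs=null D, marked=A C H K
Mark E: refs=B J null, marked=A C E H K
Mark D: refs=C I null, marked=A C D E H K
Mark B: refs=G, marked=A B C D E H K
Mark J: refs=H, marked=A B C D E H J K
Mark I: refs=A null, marked=A B C D E H I J K
Mark G: refs=I G null, marked=A B C D E G H I J K
Unmarked (collected): F L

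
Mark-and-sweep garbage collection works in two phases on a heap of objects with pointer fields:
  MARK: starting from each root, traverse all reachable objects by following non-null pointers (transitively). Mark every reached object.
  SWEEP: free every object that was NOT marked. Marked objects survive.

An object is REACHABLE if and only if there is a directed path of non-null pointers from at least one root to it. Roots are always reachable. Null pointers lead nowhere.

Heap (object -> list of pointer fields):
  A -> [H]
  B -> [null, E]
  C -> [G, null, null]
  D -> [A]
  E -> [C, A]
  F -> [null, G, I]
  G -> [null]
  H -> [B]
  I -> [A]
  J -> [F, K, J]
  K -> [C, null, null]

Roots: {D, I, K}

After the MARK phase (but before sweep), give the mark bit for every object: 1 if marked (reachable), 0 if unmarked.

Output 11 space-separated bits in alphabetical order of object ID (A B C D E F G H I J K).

Roots: D I K
Mark D: refs=A, marked=D
Mark I: refs=A, marked=D I
Mark K: refs=C null null, marked=D I K
Mark A: refs=H, marked=A D I K
Mark C: refs=G null null, marked=A C D I K
Mark H: refs=B, marked=A C D H I K
Mark G: refs=null, marked=A C D G H I K
Mark B: refs=null E, marked=A B C D G H I K
Mark E: refs=C A, marked=A B C D E G H I K
Unmarked (collected): F J

Answer: 1 1 1 1 1 0 1 1 1 0 1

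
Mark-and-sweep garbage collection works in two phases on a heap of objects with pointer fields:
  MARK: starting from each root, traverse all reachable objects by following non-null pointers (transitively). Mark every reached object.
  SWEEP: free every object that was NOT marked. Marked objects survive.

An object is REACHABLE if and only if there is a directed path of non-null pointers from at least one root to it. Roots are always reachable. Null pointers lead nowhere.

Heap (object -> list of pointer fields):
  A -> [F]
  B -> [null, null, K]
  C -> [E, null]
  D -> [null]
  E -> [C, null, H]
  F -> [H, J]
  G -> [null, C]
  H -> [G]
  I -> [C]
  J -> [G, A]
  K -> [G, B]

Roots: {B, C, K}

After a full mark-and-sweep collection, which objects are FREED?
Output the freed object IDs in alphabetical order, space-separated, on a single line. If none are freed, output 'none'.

Roots: B C K
Mark B: refs=null null K, marked=B
Mark C: refs=E null, marked=B C
Mark K: refs=G B, marked=B C K
Mark E: refs=C null H, marked=B C E K
Mark G: refs=null C, marked=B C E G K
Mark H: refs=G, marked=B C E G H K
Unmarked (collected): A D F I J

Answer: A D F I J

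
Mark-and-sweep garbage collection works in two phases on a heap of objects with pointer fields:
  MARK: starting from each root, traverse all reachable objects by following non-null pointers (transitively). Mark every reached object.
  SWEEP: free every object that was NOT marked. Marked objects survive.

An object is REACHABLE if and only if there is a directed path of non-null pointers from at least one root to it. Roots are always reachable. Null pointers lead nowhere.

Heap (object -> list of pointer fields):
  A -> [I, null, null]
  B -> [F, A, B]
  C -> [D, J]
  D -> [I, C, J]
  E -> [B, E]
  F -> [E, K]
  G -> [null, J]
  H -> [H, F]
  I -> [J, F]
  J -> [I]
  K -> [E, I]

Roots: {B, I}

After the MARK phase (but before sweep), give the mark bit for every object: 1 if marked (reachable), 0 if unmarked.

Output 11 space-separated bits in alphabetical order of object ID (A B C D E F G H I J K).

Answer: 1 1 0 0 1 1 0 0 1 1 1

Derivation:
Roots: B I
Mark B: refs=F A B, marked=B
Mark I: refs=J F, marked=B I
Mark F: refs=E K, marked=B F I
Mark A: refs=I null null, marked=A B F I
Mark J: refs=I, marked=A B F I J
Mark E: refs=B E, marked=A B E F I J
Mark K: refs=E I, marked=A B E F I J K
Unmarked (collected): C D G H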